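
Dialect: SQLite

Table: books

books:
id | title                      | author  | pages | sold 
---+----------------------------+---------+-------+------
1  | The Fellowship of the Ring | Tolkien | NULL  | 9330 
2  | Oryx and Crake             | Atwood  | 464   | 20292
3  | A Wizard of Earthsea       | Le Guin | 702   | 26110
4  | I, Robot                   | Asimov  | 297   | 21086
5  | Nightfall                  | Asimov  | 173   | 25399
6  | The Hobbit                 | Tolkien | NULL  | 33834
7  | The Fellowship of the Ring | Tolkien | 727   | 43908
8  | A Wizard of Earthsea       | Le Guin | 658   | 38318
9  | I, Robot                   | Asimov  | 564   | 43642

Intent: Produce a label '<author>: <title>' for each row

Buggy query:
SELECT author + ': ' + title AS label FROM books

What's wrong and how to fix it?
Bug: '+' is numeric addition; on text columns SQLite converts them to 0 instead of concatenating

Fix: Replace + with || to concatenate text

Corrected query:
SELECT author || ': ' || title AS label FROM books

Result:
label                              
-----------------------------------
Tolkien: The Fellowship of the Ring
Atwood: Oryx and Crake             
Le Guin: A Wizard of Earthsea      
Asimov: I, Robot                   
Asimov: Nightfall                  
Tolkien: The Hobbit                
Tolkien: The Fellowship of the Ring
Le Guin: A Wizard of Earthsea      
Asimov: I, Robot                   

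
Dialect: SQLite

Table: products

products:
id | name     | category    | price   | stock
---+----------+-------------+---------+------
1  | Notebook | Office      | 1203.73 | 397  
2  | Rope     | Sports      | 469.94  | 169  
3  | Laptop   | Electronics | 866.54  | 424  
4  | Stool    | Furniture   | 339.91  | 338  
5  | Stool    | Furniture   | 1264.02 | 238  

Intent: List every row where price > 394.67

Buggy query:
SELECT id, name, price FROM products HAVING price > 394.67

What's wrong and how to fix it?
Bug: This is a non-aggregate query (no GROUP BY, no aggregates), so in SQLite the HAVING clause is invalid here; a row-level condition belongs in WHERE

Fix: Use WHERE for row-level filtering

Corrected query:
SELECT id, name, price FROM products WHERE price > 394.67

Result:
id | name     | price  
---+----------+--------
1  | Notebook | 1203.73
2  | Rope     | 469.94 
3  | Laptop   | 866.54 
5  | Stool    | 1264.02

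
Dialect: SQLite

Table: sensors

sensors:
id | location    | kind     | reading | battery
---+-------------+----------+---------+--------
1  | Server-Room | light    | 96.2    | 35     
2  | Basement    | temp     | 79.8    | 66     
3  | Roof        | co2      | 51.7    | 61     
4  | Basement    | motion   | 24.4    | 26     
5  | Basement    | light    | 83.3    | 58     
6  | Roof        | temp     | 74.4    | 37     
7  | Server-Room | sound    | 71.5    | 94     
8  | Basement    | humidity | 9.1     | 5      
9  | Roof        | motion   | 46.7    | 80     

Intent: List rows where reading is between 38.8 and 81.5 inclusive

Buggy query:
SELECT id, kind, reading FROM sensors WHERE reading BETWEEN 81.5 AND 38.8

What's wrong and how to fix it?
Bug: BETWEEN expects the lower bound first; with 81.5 AND 38.8 the range is empty

Fix: Swap the bounds so the smaller value comes first

Corrected query:
SELECT id, kind, reading FROM sensors WHERE reading BETWEEN 38.8 AND 81.5

Result:
id | kind   | reading
---+--------+--------
2  | temp   | 79.8   
3  | co2    | 51.7   
6  | temp   | 74.4   
7  | sound  | 71.5   
9  | motion | 46.7   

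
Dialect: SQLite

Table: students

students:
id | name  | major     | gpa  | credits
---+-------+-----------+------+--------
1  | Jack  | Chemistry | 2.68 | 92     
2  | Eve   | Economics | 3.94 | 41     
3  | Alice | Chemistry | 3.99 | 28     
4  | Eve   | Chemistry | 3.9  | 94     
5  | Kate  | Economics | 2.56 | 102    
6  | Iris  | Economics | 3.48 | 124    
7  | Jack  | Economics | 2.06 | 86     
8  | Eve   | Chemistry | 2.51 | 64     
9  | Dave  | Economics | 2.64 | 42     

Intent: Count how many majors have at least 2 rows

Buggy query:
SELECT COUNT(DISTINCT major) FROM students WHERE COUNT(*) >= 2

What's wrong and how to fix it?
Bug: COUNT(*) cannot appear in WHERE; the per-group count doesn't exist yet

Fix: Group first with HAVING COUNT(*) >= 2, then COUNT the resulting groups

Corrected query:
SELECT COUNT(*) FROM (SELECT major FROM students GROUP BY major HAVING COUNT(*) >= 2)

Result:
COUNT(*)
--------
2       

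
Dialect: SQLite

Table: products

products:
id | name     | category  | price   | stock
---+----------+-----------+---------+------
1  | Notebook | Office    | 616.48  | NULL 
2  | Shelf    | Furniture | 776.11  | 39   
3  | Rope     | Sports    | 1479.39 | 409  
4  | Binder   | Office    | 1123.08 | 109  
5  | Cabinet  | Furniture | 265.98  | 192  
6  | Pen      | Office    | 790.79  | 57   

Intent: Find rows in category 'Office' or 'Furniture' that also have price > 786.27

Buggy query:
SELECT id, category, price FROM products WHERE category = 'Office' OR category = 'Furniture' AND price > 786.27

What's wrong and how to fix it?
Bug: AND binds tighter than OR, so this parses as category = 'Office' OR (category = 'Furniture' AND price > 786.27)

Fix: Group the OR with parentheses (or use IN), then AND the threshold

Corrected query:
SELECT id, category, price FROM products WHERE (category = 'Office' OR category = 'Furniture') AND price > 786.27

Result:
id | category | price  
---+----------+--------
4  | Office   | 1123.08
6  | Office   | 790.79 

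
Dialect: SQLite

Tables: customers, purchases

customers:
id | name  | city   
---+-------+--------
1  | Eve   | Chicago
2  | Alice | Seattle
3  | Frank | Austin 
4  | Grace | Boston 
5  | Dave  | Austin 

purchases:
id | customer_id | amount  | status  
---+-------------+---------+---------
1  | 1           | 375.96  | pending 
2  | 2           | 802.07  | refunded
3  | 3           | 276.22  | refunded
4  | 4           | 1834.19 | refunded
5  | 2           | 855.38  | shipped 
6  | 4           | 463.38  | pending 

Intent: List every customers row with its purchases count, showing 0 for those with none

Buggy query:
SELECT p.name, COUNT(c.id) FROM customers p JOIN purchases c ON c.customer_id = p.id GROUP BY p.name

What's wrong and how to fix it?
Bug: An inner join excludes parents with zero children

Fix: Use LEFT JOIN so parents without children still appear (COUNT(c.id) gives 0)

Corrected query:
SELECT p.name, COUNT(c.id) FROM customers p LEFT JOIN purchases c ON c.customer_id = p.id GROUP BY p.name

Result:
name  | COUNT(c.id)
------+------------
Alice | 2          
Dave  | 0          
Eve   | 1          
Frank | 1          
Grace | 2          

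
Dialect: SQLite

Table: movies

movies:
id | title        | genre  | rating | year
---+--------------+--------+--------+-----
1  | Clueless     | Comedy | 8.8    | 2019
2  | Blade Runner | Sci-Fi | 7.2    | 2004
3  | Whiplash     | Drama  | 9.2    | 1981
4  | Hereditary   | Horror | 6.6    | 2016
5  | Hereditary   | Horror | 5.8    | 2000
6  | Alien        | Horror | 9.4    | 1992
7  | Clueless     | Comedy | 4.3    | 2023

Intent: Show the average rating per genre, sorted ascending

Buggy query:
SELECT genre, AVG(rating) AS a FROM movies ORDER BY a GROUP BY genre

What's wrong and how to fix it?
Bug: ORDER BY appears before GROUP BY; SQL clause order requires GROUP BY first

Fix: Move ORDER BY to the end, after GROUP BY

Corrected query:
SELECT genre, AVG(rating) AS a FROM movies GROUP BY genre ORDER BY a

Result:
genre  | a       
-------+---------
Comedy | 6.55    
Sci-Fi | 7.2     
Horror | 7.266667
Drama  | 9.2     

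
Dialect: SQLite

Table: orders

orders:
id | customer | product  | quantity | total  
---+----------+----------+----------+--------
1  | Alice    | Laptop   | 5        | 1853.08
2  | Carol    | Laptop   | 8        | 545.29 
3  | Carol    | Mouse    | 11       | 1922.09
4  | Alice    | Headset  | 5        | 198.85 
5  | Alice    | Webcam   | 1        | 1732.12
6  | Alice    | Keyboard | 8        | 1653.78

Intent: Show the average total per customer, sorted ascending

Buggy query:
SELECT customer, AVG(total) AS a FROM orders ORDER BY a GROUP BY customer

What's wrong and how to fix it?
Bug: GROUP BY must precede ORDER BY

Fix: Reorder: SELECT … FROM … GROUP BY … ORDER BY …

Corrected query:
SELECT customer, AVG(total) AS a FROM orders GROUP BY customer ORDER BY a

Result:
customer | a        
---------+----------
Carol    | 1233.69  
Alice    | 1359.4575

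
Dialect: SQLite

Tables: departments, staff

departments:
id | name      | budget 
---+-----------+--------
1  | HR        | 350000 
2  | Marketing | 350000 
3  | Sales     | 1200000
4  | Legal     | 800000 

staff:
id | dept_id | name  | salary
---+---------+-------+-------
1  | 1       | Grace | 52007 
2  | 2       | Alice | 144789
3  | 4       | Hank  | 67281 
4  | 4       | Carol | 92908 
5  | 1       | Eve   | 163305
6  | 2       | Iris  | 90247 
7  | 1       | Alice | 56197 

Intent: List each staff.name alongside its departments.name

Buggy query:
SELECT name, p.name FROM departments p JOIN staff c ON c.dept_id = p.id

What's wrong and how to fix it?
Bug: Both tables have a 'name' column; the unqualified reference is ambiguous

Fix: Prefix ambiguous columns with the table alias

Corrected query:
SELECT c.name, p.name FROM departments p JOIN staff c ON c.dept_id = p.id

Result:
name  | name     
------+----------
Grace | HR       
Alice | Marketing
Hank  | Legal    
Carol | Legal    
Eve   | HR       
Iris  | Marketing
Alice | HR       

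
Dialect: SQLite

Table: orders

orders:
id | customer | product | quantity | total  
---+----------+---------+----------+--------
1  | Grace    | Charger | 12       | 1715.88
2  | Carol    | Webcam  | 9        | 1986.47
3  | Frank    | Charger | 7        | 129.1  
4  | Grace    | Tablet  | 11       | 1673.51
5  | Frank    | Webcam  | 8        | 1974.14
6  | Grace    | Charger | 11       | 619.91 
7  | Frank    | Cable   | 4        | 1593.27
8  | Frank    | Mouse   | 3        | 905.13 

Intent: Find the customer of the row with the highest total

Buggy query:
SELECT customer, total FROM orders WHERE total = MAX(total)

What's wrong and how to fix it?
Bug: WHERE is evaluated per row; an aggregate over the whole table isn't defined there

Fix: Use a subquery: WHERE total = (SELECT MAX(total) FROM orders)

Corrected query:
SELECT customer, total FROM orders WHERE total = (SELECT MAX(total) FROM orders)

Result:
customer | total  
---------+--------
Carol    | 1986.47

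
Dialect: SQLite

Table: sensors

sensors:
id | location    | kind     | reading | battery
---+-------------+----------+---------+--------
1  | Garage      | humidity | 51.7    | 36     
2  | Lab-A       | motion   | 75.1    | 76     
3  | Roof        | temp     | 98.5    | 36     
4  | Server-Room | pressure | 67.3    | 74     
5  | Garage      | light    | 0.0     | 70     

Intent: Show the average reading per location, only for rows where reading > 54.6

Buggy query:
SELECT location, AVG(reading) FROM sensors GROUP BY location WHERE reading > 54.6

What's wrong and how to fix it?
Bug: WHERE cannot follow GROUP BY

Fix: Move the WHERE clause before GROUP BY

Corrected query:
SELECT location, AVG(reading) FROM sensors WHERE reading > 54.6 GROUP BY location

Result:
location    | AVG(reading)
------------+-------------
Lab-A       | 75.1        
Roof        | 98.5        
Server-Room | 67.3        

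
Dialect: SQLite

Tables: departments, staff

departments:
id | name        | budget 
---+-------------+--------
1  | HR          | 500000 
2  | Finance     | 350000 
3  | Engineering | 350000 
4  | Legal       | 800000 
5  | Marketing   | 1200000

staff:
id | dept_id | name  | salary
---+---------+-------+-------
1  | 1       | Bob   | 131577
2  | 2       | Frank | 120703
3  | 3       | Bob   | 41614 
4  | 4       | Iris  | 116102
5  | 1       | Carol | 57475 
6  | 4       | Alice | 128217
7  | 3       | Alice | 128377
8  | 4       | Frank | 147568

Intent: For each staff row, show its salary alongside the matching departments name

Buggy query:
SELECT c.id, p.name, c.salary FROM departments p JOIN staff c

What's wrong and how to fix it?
Bug: Missing join condition: each staff row is matched to all departments rows instead of just its own

Fix: Specify the join condition linking the foreign key to the parent id

Corrected query:
SELECT c.id, p.name, c.salary FROM departments p JOIN staff c ON c.dept_id = p.id

Result:
id | name        | salary
---+-------------+-------
1  | HR          | 131577
2  | Finance     | 120703
3  | Engineering | 41614 
4  | Legal       | 116102
5  | HR          | 57475 
6  | Legal       | 128217
7  | Engineering | 128377
8  | Legal       | 147568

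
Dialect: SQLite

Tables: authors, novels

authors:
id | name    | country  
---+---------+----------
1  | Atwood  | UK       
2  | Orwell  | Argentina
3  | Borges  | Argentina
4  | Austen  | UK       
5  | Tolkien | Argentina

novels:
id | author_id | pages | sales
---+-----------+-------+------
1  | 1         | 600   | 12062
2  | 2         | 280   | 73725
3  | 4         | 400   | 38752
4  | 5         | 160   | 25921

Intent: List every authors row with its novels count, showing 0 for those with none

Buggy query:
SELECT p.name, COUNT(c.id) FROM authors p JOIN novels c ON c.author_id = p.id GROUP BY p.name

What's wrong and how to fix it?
Bug: An inner join excludes parents with zero children

Fix: Switch to LEFT JOIN to retain unmatched parent rows

Corrected query:
SELECT p.name, COUNT(c.id) FROM authors p LEFT JOIN novels c ON c.author_id = p.id GROUP BY p.name

Result:
name    | COUNT(c.id)
--------+------------
Atwood  | 1          
Austen  | 1          
Borges  | 0          
Orwell  | 1          
Tolkien | 1          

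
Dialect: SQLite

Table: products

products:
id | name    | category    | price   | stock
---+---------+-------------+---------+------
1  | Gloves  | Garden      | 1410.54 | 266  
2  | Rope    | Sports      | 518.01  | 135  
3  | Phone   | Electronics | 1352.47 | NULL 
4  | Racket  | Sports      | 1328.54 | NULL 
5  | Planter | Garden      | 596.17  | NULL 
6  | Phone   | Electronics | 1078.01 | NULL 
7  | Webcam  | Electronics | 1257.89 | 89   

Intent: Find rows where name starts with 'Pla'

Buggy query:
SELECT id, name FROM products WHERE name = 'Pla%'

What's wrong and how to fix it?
Bug: Wildcards only work with LIKE; '=' treats '%' as a literal character

Fix: Use LIKE for wildcard pattern matching

Corrected query:
SELECT id, name FROM products WHERE name LIKE 'Pla%'

Result:
id | name   
---+--------
5  | Planter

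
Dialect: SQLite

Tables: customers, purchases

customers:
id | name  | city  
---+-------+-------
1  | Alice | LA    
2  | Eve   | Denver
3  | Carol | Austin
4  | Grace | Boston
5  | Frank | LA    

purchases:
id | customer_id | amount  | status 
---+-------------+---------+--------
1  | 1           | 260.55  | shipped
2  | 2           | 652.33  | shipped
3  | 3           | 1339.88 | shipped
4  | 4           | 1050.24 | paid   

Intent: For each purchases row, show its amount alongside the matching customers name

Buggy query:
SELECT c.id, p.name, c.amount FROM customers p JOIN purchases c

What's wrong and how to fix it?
Bug: Missing join condition: each purchases row is matched to all customers rows instead of just its own

Fix: Add ON c.customer_id = p.id to the JOIN

Corrected query:
SELECT c.id, p.name, c.amount FROM customers p JOIN purchases c ON c.customer_id = p.id

Result:
id | name  | amount 
---+-------+--------
1  | Alice | 260.55 
2  | Eve   | 652.33 
3  | Carol | 1339.88
4  | Grace | 1050.24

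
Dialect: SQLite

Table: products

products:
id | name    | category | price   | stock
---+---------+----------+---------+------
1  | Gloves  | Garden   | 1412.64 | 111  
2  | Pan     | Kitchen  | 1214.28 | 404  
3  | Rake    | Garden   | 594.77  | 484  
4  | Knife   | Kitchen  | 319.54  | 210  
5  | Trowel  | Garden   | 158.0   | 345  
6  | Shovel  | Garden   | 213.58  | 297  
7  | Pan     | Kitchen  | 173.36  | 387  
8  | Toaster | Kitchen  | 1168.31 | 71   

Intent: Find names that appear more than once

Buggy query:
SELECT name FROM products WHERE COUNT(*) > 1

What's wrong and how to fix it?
Bug: WHERE can't reference COUNT(*); aggregates are computed after WHERE

Fix: GROUP BY name, then filter groups with HAVING COUNT(*) > 1

Corrected query:
SELECT name FROM products GROUP BY name HAVING COUNT(*) > 1

Result:
name
----
Pan 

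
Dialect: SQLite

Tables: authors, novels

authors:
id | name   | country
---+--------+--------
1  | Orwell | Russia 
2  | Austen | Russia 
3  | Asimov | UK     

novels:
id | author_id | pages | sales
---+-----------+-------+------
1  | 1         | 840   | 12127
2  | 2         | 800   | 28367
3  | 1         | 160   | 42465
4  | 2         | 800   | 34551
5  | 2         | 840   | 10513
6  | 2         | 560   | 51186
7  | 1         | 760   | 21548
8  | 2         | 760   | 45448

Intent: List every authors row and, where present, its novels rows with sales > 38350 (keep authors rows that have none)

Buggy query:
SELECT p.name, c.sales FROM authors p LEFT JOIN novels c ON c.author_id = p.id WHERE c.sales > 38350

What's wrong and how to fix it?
Bug: Filtering c.sales in WHERE discards the NULL rows produced by LEFT JOIN, turning it into an inner join

Fix: Move the right-table condition into the ON clause so unmatched parents are kept

Corrected query:
SELECT p.name, c.sales FROM authors p LEFT JOIN novels c ON c.author_id = p.id AND c.sales > 38350

Result:
name   | sales
-------+------
Orwell | 42465
Austen | 45448
Austen | 51186
Asimov | NULL 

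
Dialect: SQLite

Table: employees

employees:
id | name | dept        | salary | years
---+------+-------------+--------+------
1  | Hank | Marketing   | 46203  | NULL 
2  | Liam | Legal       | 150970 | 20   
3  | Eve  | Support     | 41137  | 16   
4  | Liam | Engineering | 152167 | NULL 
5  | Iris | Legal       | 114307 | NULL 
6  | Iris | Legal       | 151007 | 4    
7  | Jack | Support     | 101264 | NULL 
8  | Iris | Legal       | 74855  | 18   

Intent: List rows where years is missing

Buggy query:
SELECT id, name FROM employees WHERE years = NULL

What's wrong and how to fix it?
Bug: '= NULL' is always unknown in SQL three-valued logic, so no rows match

Fix: Use IS NULL to test for NULL

Corrected query:
SELECT id, name FROM employees WHERE years IS NULL

Result:
id | name
---+-----
1  | Hank
4  | Liam
5  | Iris
7  | Jack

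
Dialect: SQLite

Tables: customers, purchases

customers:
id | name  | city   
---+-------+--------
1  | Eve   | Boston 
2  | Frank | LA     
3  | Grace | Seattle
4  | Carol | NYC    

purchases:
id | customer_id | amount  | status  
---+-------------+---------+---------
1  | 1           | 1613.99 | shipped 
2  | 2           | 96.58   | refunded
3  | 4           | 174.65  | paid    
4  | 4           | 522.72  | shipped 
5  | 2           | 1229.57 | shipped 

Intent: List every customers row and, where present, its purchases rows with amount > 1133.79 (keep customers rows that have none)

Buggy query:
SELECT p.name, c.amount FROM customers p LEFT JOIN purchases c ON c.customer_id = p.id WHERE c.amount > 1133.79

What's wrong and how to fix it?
Bug: Filtering c.amount in WHERE discards the NULL rows produced by LEFT JOIN, turning it into an inner join

Fix: Put 'c.amount > 1133.79' in the JOIN's ON clause instead of WHERE

Corrected query:
SELECT p.name, c.amount FROM customers p LEFT JOIN purchases c ON c.customer_id = p.id AND c.amount > 1133.79

Result:
name  | amount 
------+--------
Eve   | 1613.99
Frank | 1229.57
Grace | NULL   
Carol | NULL   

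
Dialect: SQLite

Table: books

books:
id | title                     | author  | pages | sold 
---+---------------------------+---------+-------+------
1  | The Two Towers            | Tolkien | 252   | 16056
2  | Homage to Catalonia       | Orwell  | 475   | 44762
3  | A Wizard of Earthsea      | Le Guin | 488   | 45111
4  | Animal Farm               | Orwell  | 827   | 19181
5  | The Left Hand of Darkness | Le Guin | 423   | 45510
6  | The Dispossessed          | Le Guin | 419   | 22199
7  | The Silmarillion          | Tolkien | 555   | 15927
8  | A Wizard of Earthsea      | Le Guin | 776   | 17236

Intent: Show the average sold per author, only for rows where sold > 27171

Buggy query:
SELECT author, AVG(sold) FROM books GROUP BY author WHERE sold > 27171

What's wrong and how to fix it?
Bug: Row-level WHERE must come before GROUP BY in the clause order

Fix: Move the WHERE clause before GROUP BY

Corrected query:
SELECT author, AVG(sold) FROM books WHERE sold > 27171 GROUP BY author

Result:
author  | AVG(sold)
--------+----------
Le Guin | 45310.5  
Orwell  | 44762    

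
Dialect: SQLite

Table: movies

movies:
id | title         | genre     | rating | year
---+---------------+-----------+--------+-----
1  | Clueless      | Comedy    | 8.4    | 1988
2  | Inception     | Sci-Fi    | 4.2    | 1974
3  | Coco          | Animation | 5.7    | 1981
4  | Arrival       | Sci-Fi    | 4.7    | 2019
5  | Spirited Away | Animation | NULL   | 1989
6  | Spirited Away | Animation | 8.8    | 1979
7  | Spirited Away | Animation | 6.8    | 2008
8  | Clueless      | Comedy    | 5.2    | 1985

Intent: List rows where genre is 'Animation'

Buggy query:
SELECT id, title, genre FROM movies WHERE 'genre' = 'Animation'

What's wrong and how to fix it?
Bug: Single quotes denote string literals in SQL; the column name is being compared as a constant string

Fix: Remove the quotes around the column name (or use double quotes for an identifier)

Corrected query:
SELECT id, title, genre FROM movies WHERE genre = 'Animation'

Result:
id | title         | genre    
---+---------------+----------
3  | Coco          | Animation
5  | Spirited Away | Animation
6  | Spirited Away | Animation
7  | Spirited Away | Animation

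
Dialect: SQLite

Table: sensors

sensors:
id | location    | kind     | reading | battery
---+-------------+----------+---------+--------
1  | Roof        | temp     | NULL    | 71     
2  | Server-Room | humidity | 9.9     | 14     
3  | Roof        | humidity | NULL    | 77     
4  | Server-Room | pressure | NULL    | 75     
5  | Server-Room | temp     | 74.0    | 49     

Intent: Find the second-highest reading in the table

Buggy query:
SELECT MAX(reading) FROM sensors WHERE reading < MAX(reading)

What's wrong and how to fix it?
Bug: The inner MAX is an aggregate inside WHERE, which is not allowed

Fix: Compute the overall MAX in a subquery, then take MAX of rows below it

Corrected query:
SELECT MAX(reading) FROM sensors WHERE reading < (SELECT MAX(reading) FROM sensors)

Result:
MAX(reading)
------------
9.9         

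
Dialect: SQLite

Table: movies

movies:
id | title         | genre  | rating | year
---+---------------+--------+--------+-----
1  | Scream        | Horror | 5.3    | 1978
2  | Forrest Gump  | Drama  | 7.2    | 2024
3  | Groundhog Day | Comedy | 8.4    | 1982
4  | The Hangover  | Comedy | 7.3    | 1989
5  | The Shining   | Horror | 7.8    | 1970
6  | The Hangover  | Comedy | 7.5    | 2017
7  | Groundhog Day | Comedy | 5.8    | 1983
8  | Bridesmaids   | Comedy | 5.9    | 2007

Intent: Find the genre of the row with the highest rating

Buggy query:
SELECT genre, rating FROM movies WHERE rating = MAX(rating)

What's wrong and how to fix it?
Bug: MAX(rating) is an aggregate and cannot be used directly in WHERE

Fix: Use a subquery: WHERE rating = (SELECT MAX(rating) FROM movies)

Corrected query:
SELECT genre, rating FROM movies WHERE rating = (SELECT MAX(rating) FROM movies)

Result:
genre  | rating
-------+-------
Comedy | 8.4   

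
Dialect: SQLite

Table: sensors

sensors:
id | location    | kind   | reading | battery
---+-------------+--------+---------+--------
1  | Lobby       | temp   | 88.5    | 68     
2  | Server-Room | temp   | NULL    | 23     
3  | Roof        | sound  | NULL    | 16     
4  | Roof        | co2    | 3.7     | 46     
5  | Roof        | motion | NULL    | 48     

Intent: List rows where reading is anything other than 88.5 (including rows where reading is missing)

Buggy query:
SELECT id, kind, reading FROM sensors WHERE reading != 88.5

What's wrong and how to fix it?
Bug: 'reading != 88.5' is unknown when reading is NULL, so NULL rows are silently excluded

Fix: Add an explicit OR reading IS NULL to include the missing-value rows

Corrected query:
SELECT id, kind, reading FROM sensors WHERE reading != 88.5 OR reading IS NULL

Result:
id | kind   | reading
---+--------+--------
2  | temp   | NULL   
3  | sound  | NULL   
4  | co2    | 3.7    
5  | motion | NULL   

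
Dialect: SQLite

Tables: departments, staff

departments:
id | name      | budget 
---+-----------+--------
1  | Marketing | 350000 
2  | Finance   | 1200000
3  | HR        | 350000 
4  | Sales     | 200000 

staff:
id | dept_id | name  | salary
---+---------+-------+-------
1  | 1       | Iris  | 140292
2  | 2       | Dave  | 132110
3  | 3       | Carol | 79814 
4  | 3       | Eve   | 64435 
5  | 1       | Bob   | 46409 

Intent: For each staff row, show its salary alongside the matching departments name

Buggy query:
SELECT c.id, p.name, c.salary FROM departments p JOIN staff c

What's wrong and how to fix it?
Bug: JOIN with no ON clause produces a cartesian product; every staff row pairs with every departments row

Fix: Specify the join condition linking the foreign key to the parent id

Corrected query:
SELECT c.id, p.name, c.salary FROM departments p JOIN staff c ON c.dept_id = p.id

Result:
id | name      | salary
---+-----------+-------
1  | Marketing | 140292
2  | Finance   | 132110
3  | HR        | 79814 
4  | HR        | 64435 
5  | Marketing | 46409 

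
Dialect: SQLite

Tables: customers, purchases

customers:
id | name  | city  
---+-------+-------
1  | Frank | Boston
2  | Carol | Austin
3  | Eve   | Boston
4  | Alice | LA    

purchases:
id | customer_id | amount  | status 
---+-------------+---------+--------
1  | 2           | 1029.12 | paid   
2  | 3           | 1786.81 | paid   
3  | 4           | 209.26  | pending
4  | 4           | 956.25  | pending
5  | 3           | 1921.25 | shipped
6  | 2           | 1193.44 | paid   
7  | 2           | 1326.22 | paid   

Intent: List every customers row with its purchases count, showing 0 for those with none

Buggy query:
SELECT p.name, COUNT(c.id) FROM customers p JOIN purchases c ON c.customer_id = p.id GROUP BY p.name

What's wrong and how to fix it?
Bug: INNER JOIN drops customers rows that have no matching purchases rows

Fix: Switch to LEFT JOIN to retain unmatched parent rows

Corrected query:
SELECT p.name, COUNT(c.id) FROM customers p LEFT JOIN purchases c ON c.customer_id = p.id GROUP BY p.name

Result:
name  | COUNT(c.id)
------+------------
Alice | 2          
Carol | 3          
Eve   | 2          
Frank | 0          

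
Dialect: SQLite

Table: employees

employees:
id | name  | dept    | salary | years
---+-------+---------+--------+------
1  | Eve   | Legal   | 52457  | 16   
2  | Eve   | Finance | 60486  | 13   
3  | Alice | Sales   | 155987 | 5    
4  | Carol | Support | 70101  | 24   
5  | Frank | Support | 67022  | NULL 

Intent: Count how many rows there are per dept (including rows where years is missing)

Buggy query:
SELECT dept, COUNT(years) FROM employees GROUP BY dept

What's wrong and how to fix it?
Bug: COUNT(column) counts non-NULL values only; rows with NULL years aren't counted

Fix: Use COUNT(*) to count all rows regardless of NULL

Corrected query:
SELECT dept, COUNT(*) FROM employees GROUP BY dept

Result:
dept    | COUNT(*)
--------+---------
Finance | 1       
Legal   | 1       
Sales   | 1       
Support | 2       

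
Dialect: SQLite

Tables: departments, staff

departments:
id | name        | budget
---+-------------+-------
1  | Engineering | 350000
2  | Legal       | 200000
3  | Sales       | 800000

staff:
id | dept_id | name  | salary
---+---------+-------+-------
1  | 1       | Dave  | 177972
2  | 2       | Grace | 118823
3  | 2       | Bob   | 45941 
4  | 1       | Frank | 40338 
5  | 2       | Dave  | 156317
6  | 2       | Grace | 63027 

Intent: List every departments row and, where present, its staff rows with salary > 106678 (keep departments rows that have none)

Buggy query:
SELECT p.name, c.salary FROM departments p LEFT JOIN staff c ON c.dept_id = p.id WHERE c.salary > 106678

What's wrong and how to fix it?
Bug: A WHERE condition on the right-hand table after LEFT JOIN drops unmatched parents

Fix: Put 'c.salary > 106678' in the JOIN's ON clause instead of WHERE

Corrected query:
SELECT p.name, c.salary FROM departments p LEFT JOIN staff c ON c.dept_id = p.id AND c.salary > 106678

Result:
name        | salary
------------+-------
Engineering | 177972
Legal       | 118823
Legal       | 156317
Sales       | NULL  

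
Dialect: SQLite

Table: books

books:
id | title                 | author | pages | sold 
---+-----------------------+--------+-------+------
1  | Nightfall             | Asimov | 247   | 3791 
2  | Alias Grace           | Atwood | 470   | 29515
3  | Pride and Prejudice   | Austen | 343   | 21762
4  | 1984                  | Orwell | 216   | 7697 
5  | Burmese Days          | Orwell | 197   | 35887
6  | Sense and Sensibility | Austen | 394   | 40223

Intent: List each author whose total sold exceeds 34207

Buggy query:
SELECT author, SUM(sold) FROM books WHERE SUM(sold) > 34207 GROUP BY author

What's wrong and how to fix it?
Bug: SUM(sold) is an aggregate, but WHERE filters rows before aggregation

Fix: Move the aggregate condition to a HAVING clause

Corrected query:
SELECT author, SUM(sold) FROM books GROUP BY author HAVING SUM(sold) > 34207

Result:
author | SUM(sold)
-------+----------
Austen | 61985    
Orwell | 43584    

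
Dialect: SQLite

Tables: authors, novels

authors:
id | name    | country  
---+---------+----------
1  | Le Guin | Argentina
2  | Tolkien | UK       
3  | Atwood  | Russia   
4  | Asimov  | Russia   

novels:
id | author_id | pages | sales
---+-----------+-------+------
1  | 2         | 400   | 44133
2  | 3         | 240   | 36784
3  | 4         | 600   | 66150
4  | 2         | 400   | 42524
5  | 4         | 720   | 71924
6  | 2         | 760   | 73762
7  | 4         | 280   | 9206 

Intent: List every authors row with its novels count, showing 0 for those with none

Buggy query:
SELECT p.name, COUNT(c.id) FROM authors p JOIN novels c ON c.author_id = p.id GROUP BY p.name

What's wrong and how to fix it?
Bug: INNER JOIN drops authors rows that have no matching novels rows

Fix: Switch to LEFT JOIN to retain unmatched parent rows

Corrected query:
SELECT p.name, COUNT(c.id) FROM authors p LEFT JOIN novels c ON c.author_id = p.id GROUP BY p.name

Result:
name    | COUNT(c.id)
--------+------------
Asimov  | 3          
Atwood  | 1          
Le Guin | 0          
Tolkien | 3          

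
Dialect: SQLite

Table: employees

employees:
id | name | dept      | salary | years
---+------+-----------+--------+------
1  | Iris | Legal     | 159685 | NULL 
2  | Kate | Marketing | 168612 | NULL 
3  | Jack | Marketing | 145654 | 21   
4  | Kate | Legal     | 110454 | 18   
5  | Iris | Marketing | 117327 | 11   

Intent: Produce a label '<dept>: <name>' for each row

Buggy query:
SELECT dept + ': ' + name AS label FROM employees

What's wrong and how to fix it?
Bug: '+' is numeric addition; on text columns SQLite converts them to 0 instead of concatenating

Fix: Use the || operator for string concatenation

Corrected query:
SELECT dept || ': ' || name AS label FROM employees

Result:
label          
---------------
Legal: Iris    
Marketing: Kate
Marketing: Jack
Legal: Kate    
Marketing: Iris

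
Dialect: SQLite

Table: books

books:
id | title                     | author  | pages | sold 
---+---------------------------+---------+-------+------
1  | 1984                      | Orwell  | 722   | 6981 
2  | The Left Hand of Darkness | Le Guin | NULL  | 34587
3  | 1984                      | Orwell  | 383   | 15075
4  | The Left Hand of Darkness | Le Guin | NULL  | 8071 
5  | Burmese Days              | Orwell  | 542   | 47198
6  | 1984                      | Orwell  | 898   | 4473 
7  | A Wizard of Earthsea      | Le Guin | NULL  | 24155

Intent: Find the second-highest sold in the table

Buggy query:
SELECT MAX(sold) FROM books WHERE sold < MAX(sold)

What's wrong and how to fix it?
Bug: MAX(sold) on the right of the comparison is an aggregate-in-WHERE error

Fix: Compute the overall MAX in a subquery, then take MAX of rows below it

Corrected query:
SELECT MAX(sold) FROM books WHERE sold < (SELECT MAX(sold) FROM books)

Result:
MAX(sold)
---------
34587    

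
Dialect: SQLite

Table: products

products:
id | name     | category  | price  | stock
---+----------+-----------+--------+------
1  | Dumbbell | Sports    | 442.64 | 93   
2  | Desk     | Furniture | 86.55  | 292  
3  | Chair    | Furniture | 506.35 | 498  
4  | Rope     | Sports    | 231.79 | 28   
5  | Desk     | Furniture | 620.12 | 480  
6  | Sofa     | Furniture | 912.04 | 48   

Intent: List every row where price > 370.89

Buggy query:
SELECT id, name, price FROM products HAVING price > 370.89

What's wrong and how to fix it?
Bug: HAVING filters the output of aggregation, but this query has no GROUP BY and no aggregate functions, so SQLite rejects it (HAVING clause on a non-aggregate query); the condition here is per row

Fix: Replace HAVING with WHERE since the condition applies to individual rows

Corrected query:
SELECT id, name, price FROM products WHERE price > 370.89

Result:
id | name     | price 
---+----------+-------
1  | Dumbbell | 442.64
3  | Chair    | 506.35
5  | Desk     | 620.12
6  | Sofa     | 912.04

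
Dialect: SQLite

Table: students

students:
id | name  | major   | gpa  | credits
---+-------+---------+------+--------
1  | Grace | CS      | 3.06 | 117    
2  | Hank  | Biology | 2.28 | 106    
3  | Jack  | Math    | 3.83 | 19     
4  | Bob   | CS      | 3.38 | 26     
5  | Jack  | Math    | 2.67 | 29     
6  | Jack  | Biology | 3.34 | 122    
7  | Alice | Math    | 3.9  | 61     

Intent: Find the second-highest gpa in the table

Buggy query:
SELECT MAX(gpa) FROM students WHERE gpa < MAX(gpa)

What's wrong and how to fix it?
Bug: The inner MAX is an aggregate inside WHERE, which is not allowed

Fix: Compute the overall MAX in a subquery, then take MAX of rows below it

Corrected query:
SELECT MAX(gpa) FROM students WHERE gpa < (SELECT MAX(gpa) FROM students)

Result:
MAX(gpa)
--------
3.83    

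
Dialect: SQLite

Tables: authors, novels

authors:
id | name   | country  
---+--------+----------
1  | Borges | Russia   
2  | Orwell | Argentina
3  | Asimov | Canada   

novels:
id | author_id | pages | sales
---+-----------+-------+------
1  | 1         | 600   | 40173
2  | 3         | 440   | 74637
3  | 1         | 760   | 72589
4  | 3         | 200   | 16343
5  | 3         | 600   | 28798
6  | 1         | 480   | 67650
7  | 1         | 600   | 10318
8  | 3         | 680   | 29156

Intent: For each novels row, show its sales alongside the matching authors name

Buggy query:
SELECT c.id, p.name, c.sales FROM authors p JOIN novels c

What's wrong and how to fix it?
Bug: JOIN with no ON clause produces a cartesian product; every novels row pairs with every authors row

Fix: Add ON c.author_id = p.id to the JOIN

Corrected query:
SELECT c.id, p.name, c.sales FROM authors p JOIN novels c ON c.author_id = p.id

Result:
id | name   | sales
---+--------+------
1  | Borges | 40173
2  | Asimov | 74637
3  | Borges | 72589
4  | Asimov | 16343
5  | Asimov | 28798
6  | Borges | 67650
7  | Borges | 10318
8  | Asimov | 29156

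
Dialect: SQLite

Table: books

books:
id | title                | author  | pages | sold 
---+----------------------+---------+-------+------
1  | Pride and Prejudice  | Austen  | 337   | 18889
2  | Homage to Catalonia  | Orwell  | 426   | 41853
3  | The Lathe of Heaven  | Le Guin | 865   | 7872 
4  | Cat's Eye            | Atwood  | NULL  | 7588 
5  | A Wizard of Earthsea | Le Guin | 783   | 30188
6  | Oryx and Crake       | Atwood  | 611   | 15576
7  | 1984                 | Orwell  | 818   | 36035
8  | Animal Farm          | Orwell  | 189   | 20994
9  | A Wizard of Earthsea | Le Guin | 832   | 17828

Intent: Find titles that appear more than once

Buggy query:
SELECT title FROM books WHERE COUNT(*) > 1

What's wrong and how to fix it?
Bug: COUNT(*) is an aggregate and cannot be used in WHERE

Fix: Group first, then use HAVING for the count condition

Corrected query:
SELECT title FROM books GROUP BY title HAVING COUNT(*) > 1

Result:
title               
--------------------
A Wizard of Earthsea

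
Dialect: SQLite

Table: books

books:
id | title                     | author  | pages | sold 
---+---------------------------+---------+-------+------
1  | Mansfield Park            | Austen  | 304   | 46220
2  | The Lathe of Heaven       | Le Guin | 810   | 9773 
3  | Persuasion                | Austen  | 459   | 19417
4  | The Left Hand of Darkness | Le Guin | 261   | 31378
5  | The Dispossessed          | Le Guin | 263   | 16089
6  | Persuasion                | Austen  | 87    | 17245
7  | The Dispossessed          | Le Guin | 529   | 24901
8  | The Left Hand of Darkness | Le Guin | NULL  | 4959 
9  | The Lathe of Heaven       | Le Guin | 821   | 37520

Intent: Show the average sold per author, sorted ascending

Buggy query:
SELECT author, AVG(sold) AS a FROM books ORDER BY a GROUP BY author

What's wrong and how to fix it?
Bug: GROUP BY must precede ORDER BY

Fix: Move ORDER BY to the end, after GROUP BY

Corrected query:
SELECT author, AVG(sold) AS a FROM books GROUP BY author ORDER BY a

Result:
author  | a           
--------+-------------
Le Guin | 20770       
Austen  | 27627.333333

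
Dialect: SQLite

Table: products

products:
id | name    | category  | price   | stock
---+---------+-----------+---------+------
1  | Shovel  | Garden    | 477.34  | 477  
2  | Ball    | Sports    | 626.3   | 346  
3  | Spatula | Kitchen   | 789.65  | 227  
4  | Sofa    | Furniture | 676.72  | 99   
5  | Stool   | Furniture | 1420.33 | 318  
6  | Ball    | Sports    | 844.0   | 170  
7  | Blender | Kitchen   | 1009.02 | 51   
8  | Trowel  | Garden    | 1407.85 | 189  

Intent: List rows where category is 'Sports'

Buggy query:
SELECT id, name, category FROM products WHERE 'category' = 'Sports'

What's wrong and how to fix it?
Bug: Single quotes denote string literals in SQL; the column name is being compared as a constant string

Fix: Reference the column as category without single quotes

Corrected query:
SELECT id, name, category FROM products WHERE category = 'Sports'

Result:
id | name | category
---+------+---------
2  | Ball | Sports  
6  | Ball | Sports  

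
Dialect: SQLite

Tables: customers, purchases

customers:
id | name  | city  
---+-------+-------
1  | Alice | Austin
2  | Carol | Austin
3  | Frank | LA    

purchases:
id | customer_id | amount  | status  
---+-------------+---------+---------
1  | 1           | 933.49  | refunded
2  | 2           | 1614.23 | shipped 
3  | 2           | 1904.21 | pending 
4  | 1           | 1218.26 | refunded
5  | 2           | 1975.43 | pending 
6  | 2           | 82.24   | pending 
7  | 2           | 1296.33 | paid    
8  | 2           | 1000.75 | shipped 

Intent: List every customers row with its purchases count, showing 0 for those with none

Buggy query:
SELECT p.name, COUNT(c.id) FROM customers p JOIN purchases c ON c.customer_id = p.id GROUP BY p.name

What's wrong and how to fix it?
Bug: An inner join excludes parents with zero children

Fix: Use LEFT JOIN so parents without children still appear (COUNT(c.id) gives 0)

Corrected query:
SELECT p.name, COUNT(c.id) FROM customers p LEFT JOIN purchases c ON c.customer_id = p.id GROUP BY p.name

Result:
name  | COUNT(c.id)
------+------------
Alice | 2          
Carol | 6          
Frank | 0          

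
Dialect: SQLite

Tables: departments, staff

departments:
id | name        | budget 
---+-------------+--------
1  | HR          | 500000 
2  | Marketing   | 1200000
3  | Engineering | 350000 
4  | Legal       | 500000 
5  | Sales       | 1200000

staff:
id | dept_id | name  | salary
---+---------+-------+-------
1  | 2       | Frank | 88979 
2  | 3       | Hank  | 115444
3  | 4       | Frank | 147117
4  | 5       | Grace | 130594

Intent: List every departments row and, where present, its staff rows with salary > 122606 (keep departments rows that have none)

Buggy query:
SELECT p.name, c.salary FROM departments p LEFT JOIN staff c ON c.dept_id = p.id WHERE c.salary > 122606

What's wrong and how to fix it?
Bug: Filtering c.salary in WHERE discards the NULL rows produced by LEFT JOIN, turning it into an inner join

Fix: Move the right-table condition into the ON clause so unmatched parents are kept

Corrected query:
SELECT p.name, c.salary FROM departments p LEFT JOIN staff c ON c.dept_id = p.id AND c.salary > 122606

Result:
name        | salary
------------+-------
HR          | NULL  
Marketing   | NULL  
Engineering | NULL  
Legal       | 147117
Sales       | 130594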